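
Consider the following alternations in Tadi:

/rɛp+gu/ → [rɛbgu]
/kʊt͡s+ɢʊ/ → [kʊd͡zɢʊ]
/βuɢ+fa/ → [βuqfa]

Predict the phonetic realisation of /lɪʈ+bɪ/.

The data show regressive voicing assimilation: /p/ → [b] before /g/; /t͡s/ → [d͡z] before /ɢ/; /ɢ/ → [q] before /f/. In each pair only voicing changes, matching the following consonant, while place and manner stay constant.
/ʈ/ is a voiceless retroflex stop. The following trigger /b/ is voiced, so /ʈ/ must become voiced as well.
The voiced retroflex stop is [ɖ], so /ʈ/ → [ɖ].

[lɪɖbɪ]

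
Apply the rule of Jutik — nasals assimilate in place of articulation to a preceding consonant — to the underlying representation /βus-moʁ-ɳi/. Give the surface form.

The rule targets /m/ (voiced bilabial nasal), which sits after the trigger /s/ (alveolar).
A voiced alveolar nasal is [n], so the surface segment is [n].
The same rule applies at the second boundary: /ɳ/ → [ɴ] next to /ʁ/.

[βusnoʁɴi]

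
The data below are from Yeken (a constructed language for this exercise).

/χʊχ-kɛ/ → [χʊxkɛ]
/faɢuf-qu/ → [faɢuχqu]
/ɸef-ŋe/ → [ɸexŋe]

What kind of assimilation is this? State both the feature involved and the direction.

The segment that alternates is /χ/, which surfaces as [x] when adjacent to /k/.
The change uvular → velar matches the place of the following /k/, identifying this as place assimilation.
Manner and voice are unchanged, so the assimilation is partial, not total.
The same holds elsewhere in the data: /f/ → [χ] before /q/ (labiodental → uvular, matching uvular); /f/ → [x] before /ŋ/ (labiodental → velar, matching velar) — only place changes, and always toward the following segment.
The trigger is the following segment, so the direction is regressive (anticipatory).

regressive place assimilation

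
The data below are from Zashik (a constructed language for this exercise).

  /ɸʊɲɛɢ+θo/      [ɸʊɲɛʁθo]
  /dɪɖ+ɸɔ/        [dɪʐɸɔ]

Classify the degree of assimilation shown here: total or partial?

partial assimilation

Comparing underlying and surface forms, /ɢ/ → [ʁ] is the alternation; the neighbouring /θ/ is constant.
/ɢ/ is a stop while /θ/ is a fricative; the output [ʁ] is a fricative, matching the trigger — so the feature that spreads is manner.
Place and voice are unchanged, so the assimilation is partial, not total.
Checking the remaining alternation: /ɖ/ → [ʐ] before /ɸ/ (stop → fricative, matching a fricative) — only manner changes, and always toward the following segment.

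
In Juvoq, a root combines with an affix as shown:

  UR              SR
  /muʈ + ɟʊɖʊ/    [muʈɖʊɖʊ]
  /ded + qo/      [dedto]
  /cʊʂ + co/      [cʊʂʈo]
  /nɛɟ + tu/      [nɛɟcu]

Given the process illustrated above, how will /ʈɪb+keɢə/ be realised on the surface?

[ʈɪbpeɢə]

The data show progressive place assimilation: /ɟ/ → [ɖ] after /ʈ/; /q/ → [t] after /d/; /c/ → [ʈ] after /ʂ/; /t/ → [c] after /ɟ/. In each pair only place changes, matching the preceding consonant, while manner and voice stay constant.
/k/ is a voiceless velar stop. The preceding trigger /b/ is bilabial, so /k/ must become bilabial as well.
The voiceless bilabial stop is [p], so /k/ → [p].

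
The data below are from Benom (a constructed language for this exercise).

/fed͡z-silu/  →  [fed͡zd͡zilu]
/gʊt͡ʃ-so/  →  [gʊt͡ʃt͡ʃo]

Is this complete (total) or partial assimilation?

Comparing underlying and surface forms, /s/ → [d͡z] is the alternation; the neighbouring /d͡z/ is constant.
The output [d͡z] is identical to the trigger /d͡z/ — every feature (place, manner, voicing) has been copied — so this is total assimilation.
The remaining alternation confirms this: /s/ → [t͡ʃ] after /t͡ʃ/ — in each case the output is a copy of the preceding consonant.

total assimilation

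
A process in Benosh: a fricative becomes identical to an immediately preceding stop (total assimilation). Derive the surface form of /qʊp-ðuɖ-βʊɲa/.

/ð/ is the segment targeted by the rule; it sits immediately after /p/, so it assimilates completely and surfaces as [p].
At the second juncture, /β/ likewise becomes [ɖ] adjacent to /ɖ/.

[qʊppuɖɖʊɲa]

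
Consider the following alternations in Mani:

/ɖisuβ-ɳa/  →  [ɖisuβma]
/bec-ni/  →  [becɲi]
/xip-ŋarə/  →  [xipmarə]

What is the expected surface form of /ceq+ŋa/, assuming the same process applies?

The data show progressive place assimilation: /ɳ/ → [m] after /β/; /n/ → [ɲ] after /c/; /ŋ/ → [m] after /p/. In each pair only place changes, matching the preceding consonant, while manner and voice stay constant.
/ŋ/ is a voiced velar nasal. The preceding trigger /q/ is uvular, so /ŋ/ must become uvular as well.
The voiced uvular nasal is [ɴ], so /ŋ/ → [ɴ].

[ceqɴa]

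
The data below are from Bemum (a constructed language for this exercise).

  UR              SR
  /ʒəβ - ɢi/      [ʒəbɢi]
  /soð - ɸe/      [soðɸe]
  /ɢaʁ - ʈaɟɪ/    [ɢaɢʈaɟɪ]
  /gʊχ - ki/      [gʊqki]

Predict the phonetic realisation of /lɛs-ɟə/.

The data show regressive manner assimilation: /β/ → [b] before /ɢ/; /ʁ/ → [ɢ] before /ʈ/; /χ/ → [q] before /k/. In each pair only manner changes, matching the following consonant, while place and voice stay constant.
Nothing changes in [soðɸe]: there the adjacent consonants already agree in manner (/ð/ and /ɸ/ are both fricatives), so this form is consistent with the same rule.
The rule targets /s/ (voiceless alveolar fricative), which sits before the trigger /ɟ/ (stop).
The voiceless alveolar stop is [t], so /s/ → [t].

[lɛtɟə]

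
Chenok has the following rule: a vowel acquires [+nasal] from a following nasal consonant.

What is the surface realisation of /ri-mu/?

/i/ sits next to the nasal /m/ and is therefore nasalised to [ĩ].

[rĩmu]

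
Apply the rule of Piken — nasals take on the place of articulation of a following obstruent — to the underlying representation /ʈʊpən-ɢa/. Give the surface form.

[ʈʊpəɴɢa]

/n/ is a voiced alveolar nasal. The following trigger /ɢ/ is uvular, so /n/ must become uvular as well.
Changing only its place to uvular gives [ɴ] — the voiced uvular nasal.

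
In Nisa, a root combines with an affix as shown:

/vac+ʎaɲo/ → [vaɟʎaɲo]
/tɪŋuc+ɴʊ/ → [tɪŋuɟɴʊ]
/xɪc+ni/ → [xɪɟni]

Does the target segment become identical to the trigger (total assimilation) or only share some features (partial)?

The segment that alternates is /c/, which surfaces as [ɟ] when adjacent to /ʎ/.
The change voiceless → voiced matches the voicing of the following /ʎ/, identifying this as voicing assimilation.
Place and manner are unchanged, so the assimilation is partial, not total.
The other alternating forms pattern the same way: /c/ → [ɟ] before /ɴ/ (voiceless → voiced, matching voiced); /c/ → [ɟ] before /n/ (voiceless → voiced, matching voiced) — only voicing changes, and always toward the following segment.

partial assimilation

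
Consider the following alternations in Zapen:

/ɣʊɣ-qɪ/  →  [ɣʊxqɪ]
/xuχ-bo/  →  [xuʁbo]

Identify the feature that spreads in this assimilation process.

voicing

The segment that alternates is /ɣ/, which surfaces as [x] when adjacent to /q/.
The change voiced → voiceless matches the voicing of the following /q/, identifying this as voicing assimilation.
The same holds elsewhere in the data: /χ/ → [ʁ] before /b/ (voiceless → voiced, matching voiced) — only voicing changes, and always toward the following segment.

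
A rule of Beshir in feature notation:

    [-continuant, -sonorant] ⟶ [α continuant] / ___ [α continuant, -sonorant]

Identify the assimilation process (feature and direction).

The shared variable α links the value of [continuant] on the target to that of the neighbouring obstruent. [continuant] distinguishes stops from fricatives — a manner-of-articulation feature — so this is manner assimilation.
Since the environment is written after the underscore, the trigger follows the target; the direction is regressive.

regressive manner assimilation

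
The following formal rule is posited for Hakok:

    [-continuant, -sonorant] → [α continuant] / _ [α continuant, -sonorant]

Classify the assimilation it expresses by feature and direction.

The rule copies [continuant] (continuancy) from the environment onto the target stops; since [±continuant] encodes the stop/fricative manner contrast, the assimilating dimension is manner.
The conditioning segment sits to the right of the focus bar, meaning the trigger follows the segment that changes — regressive assimilation.

regressive manner assimilation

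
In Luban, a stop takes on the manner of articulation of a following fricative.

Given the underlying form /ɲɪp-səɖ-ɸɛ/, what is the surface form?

/p/ is a voiceless bilabial stop. The following trigger /s/ is a fricative, so /p/ must become a fricative as well.
A voiceless bilabial fricative is [ɸ], so the surface segment is [ɸ].
The same rule applies at the second boundary: /ɖ/ → [ʐ] next to /ɸ/.

[ɲɪɸsəʐɸɛ]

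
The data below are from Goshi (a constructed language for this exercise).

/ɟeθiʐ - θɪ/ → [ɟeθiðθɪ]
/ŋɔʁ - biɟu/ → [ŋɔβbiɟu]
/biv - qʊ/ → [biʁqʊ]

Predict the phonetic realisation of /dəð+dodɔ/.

The data show regressive place assimilation: /ʐ/ → [ð] before /θ/; /ʁ/ → [β] before /b/; /v/ → [ʁ] before /q/. In each pair only place changes, matching the following consonant, while manner and voice stay constant.
/ð/ is a voiced dental fricative. The following trigger /d/ is alveolar, so /ð/ must become alveolar as well.
Changing only its place to alveolar gives [z] — the voiced alveolar fricative.

[dəzdodɔ]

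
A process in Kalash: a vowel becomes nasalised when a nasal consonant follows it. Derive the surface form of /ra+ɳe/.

/a/ sits next to the nasal /ɳ/ and is therefore nasalised to [ã].

[rãɳe]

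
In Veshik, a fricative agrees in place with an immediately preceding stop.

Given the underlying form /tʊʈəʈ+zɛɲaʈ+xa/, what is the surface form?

/z/ is a voiced alveolar fricative. The preceding trigger /ʈ/ is retroflex, so /z/ must become retroflex as well.
Changing only its place to retroflex gives [ʐ] — the voiced retroflex fricative.
The same rule applies at the second boundary: /x/ → [ʂ] next to /ʈ/.

[tʊʈəʈʐɛɲaʈʂa]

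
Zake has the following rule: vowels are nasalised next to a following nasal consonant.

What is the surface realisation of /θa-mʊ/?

The vowel /a/ is adjacent to the following nasal /m/, so it acquires [+nasal] and surfaces as [ã].

[θãmʊ]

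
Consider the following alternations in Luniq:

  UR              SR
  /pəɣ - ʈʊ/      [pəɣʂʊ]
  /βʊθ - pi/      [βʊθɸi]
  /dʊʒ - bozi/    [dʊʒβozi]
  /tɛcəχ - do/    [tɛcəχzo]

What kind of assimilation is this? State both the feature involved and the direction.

progressive manner assimilation

The segment that alternates is /ʈ/, which surfaces as [ʂ] when adjacent to /ɣ/.
The change stop → fricative matches the manner of the preceding /ɣ/, identifying this as manner assimilation.
Place and voice are unchanged, so the assimilation is partial, not total.
Checking the remaining alternations: /p/ → [ɸ] after /θ/ (stop → fricative, matching a fricative); /b/ → [β] after /ʒ/ (stop → fricative, matching a fricative); /d/ → [z] after /χ/ (stop → fricative, matching a fricative) — only manner changes, and always toward the preceding segment.
Since the segment that changes follows the conditioning segment, the assimilation is progressive.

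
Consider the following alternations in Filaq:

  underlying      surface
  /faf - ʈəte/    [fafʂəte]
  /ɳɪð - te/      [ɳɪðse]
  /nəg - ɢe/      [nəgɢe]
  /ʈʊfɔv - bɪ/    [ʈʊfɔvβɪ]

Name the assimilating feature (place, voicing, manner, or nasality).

manner

Comparing underlying and surface forms, /ʈ/ → [ʂ] is the alternation; the neighbouring /f/ is constant.
The change stop → fricative matches the manner of the preceding /f/, identifying this as manner assimilation.
The other alternating forms pattern the same way: /t/ → [s] after /ð/ (stop → fricative, matching a fricative); /b/ → [β] after /v/ (stop → fricative, matching a fricative) — only manner changes, and always toward the preceding segment.
No alternation appears in [nəgɢe]: there the adjacent consonants already agree in manner (/ɢ/ and /g/ are both stops), so this form is consistent with the same rule.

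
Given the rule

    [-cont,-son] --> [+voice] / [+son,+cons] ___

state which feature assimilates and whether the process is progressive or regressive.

progressive voicing assimilation

The structural change is [+voice], and the conditioning segment [+son,+cons] (a sonorant consonant) is itself voiced, so the target comes to share the voicing of its neighbour — voicing assimilation.
The conditioning segment sits to the left of the focus bar, meaning the trigger precedes the segment that changes — progressive assimilation.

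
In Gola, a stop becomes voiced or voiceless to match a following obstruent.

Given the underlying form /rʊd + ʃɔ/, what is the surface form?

[rʊtʃɔ]

/d/ is a voiced alveolar stop. The following trigger /ʃ/ is voiceless, so /d/ must become voiceless as well.
The voiceless alveolar stop is [t], so /d/ → [t].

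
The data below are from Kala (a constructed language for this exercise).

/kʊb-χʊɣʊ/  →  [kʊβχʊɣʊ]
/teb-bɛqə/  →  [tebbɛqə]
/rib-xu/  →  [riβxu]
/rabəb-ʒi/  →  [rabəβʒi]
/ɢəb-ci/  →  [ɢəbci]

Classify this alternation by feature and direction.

regressive manner assimilation

Comparing underlying and surface forms, /b/ → [β] is the alternation; the neighbouring /χ/ is constant.
The change stop → fricative matches the manner of the following /χ/, identifying this as manner assimilation.
Place and voice are unchanged, so the assimilation is partial, not total.
Checking the remaining alternations: /b/ → [β] before /x/ (stop → fricative, matching a fricative); /b/ → [β] before /ʒ/ (stop → fricative, matching a fricative) — only manner changes, and always toward the following segment.
No alternation appears in [tebbɛqə], [ɢəbci]: there the adjacent consonants already agree in manner (/b/ and /b/ are both stops; /b/ and /c/ are both stops), so these forms are consistent with the same rule.
The trigger is the following segment, so the direction is regressive (anticipatory).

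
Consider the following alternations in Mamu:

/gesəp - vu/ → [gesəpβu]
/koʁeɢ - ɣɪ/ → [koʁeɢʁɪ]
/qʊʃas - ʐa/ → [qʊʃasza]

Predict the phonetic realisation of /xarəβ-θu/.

[xarəβɸu]

The data show progressive place assimilation: /v/ → [β] after /p/; /ɣ/ → [ʁ] after /ɢ/; /ʐ/ → [z] after /s/. In each pair only place changes, matching the preceding consonant, while manner and voice stay constant.
/θ/ is a voiceless dental fricative. The preceding trigger /β/ is bilabial, so /θ/ must become bilabial as well.
Changing only its place to bilabial gives [ɸ] — the voiceless bilabial fricative.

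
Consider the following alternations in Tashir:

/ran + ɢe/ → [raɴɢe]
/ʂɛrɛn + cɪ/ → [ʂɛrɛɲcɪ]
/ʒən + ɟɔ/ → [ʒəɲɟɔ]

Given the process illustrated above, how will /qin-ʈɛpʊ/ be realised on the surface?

[qiɳʈɛpʊ]

The data show regressive place assimilation: /n/ → [ɴ] before /ɢ/; /n/ → [ɲ] before /c/; /n/ → [ɲ] before /ɟ/. In each pair only place changes, matching the following consonant, while manner and voice stay constant.
/n/ is a voiced alveolar nasal. The following trigger /ʈ/ is retroflex, so /n/ must become retroflex as well.
The voiced retroflex nasal is [ɳ], so /n/ → [ɳ].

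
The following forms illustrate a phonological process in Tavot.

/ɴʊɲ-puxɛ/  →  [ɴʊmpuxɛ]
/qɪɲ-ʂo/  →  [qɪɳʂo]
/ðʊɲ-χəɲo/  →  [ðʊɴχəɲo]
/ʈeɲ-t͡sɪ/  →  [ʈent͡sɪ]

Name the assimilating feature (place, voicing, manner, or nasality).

Comparing underlying and surface forms, /ɲ/ → [m] is the alternation; the neighbouring /p/ is constant.
The change palatal → bilabial matches the place of the following /p/, identifying this as place assimilation.
Checking the remaining alternations: /ɲ/ → [ɳ] before /ʂ/ (palatal → retroflex, matching retroflex); /ɲ/ → [ɴ] before /χ/ (palatal → uvular, matching uvular); /ɲ/ → [n] before /t͡s/ (palatal → alveolar, matching alveolar) — only place changes, and always toward the following segment.

place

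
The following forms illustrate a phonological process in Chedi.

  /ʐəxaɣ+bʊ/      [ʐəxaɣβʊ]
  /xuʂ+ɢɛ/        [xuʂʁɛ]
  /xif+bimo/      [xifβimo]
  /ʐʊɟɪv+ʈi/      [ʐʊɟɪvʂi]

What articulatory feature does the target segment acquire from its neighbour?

manner

Underlying /b/ is realised as [β] next to /ɣ/; /ɣ/ itself does not change.
The change stop → fricative matches the manner of the preceding /ɣ/, identifying this as manner assimilation.
The other alternating forms pattern the same way: /ɢ/ → [ʁ] after /ʂ/ (stop → fricative, matching a fricative); /b/ → [β] after /f/ (stop → fricative, matching a fricative); /ʈ/ → [ʂ] after /v/ (stop → fricative, matching a fricative) — only manner changes, and always toward the preceding segment.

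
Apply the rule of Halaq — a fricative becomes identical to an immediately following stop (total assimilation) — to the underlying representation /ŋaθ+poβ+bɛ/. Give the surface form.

/θ/ is the segment targeted by the rule; it sits immediately before /p/, so it assimilates completely and surfaces as [p].
The same rule applies at the second boundary: /β/ → [b] next to /b/.

[ŋappobbɛ]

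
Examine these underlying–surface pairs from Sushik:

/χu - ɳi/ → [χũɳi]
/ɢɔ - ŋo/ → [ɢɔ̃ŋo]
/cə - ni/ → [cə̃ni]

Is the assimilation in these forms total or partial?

The vowel /u/ surfaces as nasalised [ũ] next to the following nasal /ɳ/ — it has acquired the [+nasal] feature of its neighbour.
The other forms show the same pattern: /ɔ/ → [ɔ̃] before /ŋ/; /ə/ → [ə̃] before /n/ — each time a vowel is nasalised next to a following nasal.

partial assimilation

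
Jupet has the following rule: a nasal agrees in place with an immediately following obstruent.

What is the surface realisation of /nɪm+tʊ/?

[nɪntʊ]

/m/ is a voiced bilabial nasal. The following trigger /t/ is alveolar, so /m/ must become alveolar as well.
Changing only its place to alveolar gives [n] — the voiced alveolar nasal.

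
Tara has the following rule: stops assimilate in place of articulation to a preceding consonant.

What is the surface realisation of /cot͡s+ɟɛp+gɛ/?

/ɟ/ is a voiced palatal stop. The preceding trigger /t͡s/ is alveolar, so /ɟ/ must become alveolar as well.
The voiced alveolar stop is [d], so /ɟ/ → [d].
At the second juncture, /g/ likewise becomes [b] adjacent to /p/.

[cot͡sdɛpbɛ]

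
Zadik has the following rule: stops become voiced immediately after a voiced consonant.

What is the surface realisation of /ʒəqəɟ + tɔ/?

The rule targets /t/ (voiceless alveolar stop), which sits after the trigger /ɟ/ (voiced).
Changing only its voicing to voiced gives [d] — the voiced alveolar stop.

[ʒəqəɟdɔ]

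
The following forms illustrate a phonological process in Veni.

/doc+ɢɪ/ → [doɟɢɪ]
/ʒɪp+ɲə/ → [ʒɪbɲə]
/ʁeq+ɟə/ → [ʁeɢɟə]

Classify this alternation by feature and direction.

regressive voicing assimilation

Comparing underlying and surface forms, /c/ → [ɟ] is the alternation; the neighbouring /ɢ/ is constant.
The change voiceless → voiced matches the voicing of the following /ɢ/, identifying this as voicing assimilation.
Place and manner are unchanged, so the assimilation is partial, not total.
Checking the remaining alternations: /p/ → [b] before /ɲ/ (voiceless → voiced, matching voiced); /q/ → [ɢ] before /ɟ/ (voiceless → voiced, matching voiced) — only voicing changes, and always toward the following segment.
Since the segment that changes precedes the conditioning segment, the assimilation is regressive.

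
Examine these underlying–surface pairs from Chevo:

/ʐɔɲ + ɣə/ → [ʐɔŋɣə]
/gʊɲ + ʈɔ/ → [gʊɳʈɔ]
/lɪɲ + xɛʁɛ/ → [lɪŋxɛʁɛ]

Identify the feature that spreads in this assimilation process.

Underlying /ɲ/ is realised as [ŋ] next to /ɣ/; /ɣ/ itself does not change.
/ɲ/ is palatal while /ɣ/ is velar; the output [ŋ] is velar, matching the trigger — so the feature that spreads is place.
The other alternating forms pattern the same way: /ɲ/ → [ɳ] before /ʈ/ (palatal → retroflex, matching retroflex); /ɲ/ → [ŋ] before /x/ (palatal → velar, matching velar) — only place changes, and always toward the following segment.

place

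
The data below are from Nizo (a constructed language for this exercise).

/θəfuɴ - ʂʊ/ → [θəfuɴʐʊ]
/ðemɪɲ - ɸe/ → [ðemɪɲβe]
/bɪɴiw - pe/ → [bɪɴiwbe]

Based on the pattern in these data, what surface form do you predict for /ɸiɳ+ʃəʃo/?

[ɸiɳʒəʃo]

The data show progressive voicing assimilation: /ʂ/ → [ʐ] after /ɴ/; /ɸ/ → [β] after /ɲ/; /p/ → [b] after /w/. In each pair only voicing changes, matching the preceding consonant, while place and manner stay constant.
The rule targets /ʃ/ (voiceless postalveolar fricative), which sits after the trigger /ɳ/ (voiced).
The voiced postalveolar fricative is [ʒ], so /ʃ/ → [ʒ].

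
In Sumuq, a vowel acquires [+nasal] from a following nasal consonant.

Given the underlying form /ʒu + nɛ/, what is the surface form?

The vowel /u/ is adjacent to the following nasal /n/, so it acquires [+nasal] and surfaces as [ũ].

[ʒũnɛ]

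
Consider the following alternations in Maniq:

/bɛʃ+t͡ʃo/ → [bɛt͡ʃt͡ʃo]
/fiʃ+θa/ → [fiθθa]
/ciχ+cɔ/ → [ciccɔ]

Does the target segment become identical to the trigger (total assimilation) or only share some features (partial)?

total assimilation

The segment that alternates is /χ/, which surfaces as [c] when adjacent to /c/.
The output [c] is identical to the trigger /c/ — every feature (place, manner, voicing) has been copied — so this is total assimilation.
The other forms behave the same way: /ʃ/ → [t͡ʃ] before /t͡ʃ/; /ʃ/ → [θ] before /θ/ — in each case the output is a copy of the following consonant.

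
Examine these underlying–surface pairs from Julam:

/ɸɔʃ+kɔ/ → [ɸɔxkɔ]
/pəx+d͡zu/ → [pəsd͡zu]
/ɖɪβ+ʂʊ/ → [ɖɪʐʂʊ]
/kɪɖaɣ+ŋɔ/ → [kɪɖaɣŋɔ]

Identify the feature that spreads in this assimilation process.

place

The segment that alternates is /ʃ/, which surfaces as [x] when adjacent to /k/.
The change postalveolar → velar matches the place of the following /k/, identifying this as place assimilation.
The same holds elsewhere in the data: /x/ → [s] before /d͡z/ (velar → alveolar, matching alveolar); /β/ → [ʐ] before /ʂ/ (bilabial → retroflex, matching retroflex) — only place changes, and always toward the following segment.
Nothing changes in [kɪɖaɣŋɔ]: there the adjacent consonants already agree in place (/ɣ/ and /ŋ/ are both velar), so this form is consistent with the same rule.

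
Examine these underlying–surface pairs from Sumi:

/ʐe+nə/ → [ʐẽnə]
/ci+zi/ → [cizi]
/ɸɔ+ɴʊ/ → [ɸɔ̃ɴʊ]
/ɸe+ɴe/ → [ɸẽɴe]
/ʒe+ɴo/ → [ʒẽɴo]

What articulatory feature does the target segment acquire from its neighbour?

nasality

The vowel /e/ surfaces as nasalised [ẽ] next to the following nasal /n/ — it has acquired the [+nasal] feature of its neighbour.
Likewise in the remaining data: /ɔ/ → [ɔ̃] before /ɴ/; /e/ → [ẽ] before /ɴ/ — each time a vowel is nasalised next to a following nasal.
No change occurs in [cizi] because the vowel at the boundary is adjacent to an oral consonant, not a nasal (/i/ next to /z/).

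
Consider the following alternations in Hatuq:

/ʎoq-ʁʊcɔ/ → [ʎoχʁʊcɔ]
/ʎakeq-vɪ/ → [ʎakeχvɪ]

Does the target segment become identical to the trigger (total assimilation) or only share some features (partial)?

Comparing underlying and surface forms, /q/ → [χ] is the alternation; the neighbouring /ʁ/ is constant.
/q/ is a stop while /ʁ/ is a fricative; the output [χ] is a fricative, matching the trigger — so the feature that spreads is manner.
Place and voice are unchanged, so the assimilation is partial, not total.
The other alternating form patterns the same way: /q/ → [χ] before /v/ (stop → fricative, matching a fricative) — only manner changes, and always toward the following segment.

partial assimilation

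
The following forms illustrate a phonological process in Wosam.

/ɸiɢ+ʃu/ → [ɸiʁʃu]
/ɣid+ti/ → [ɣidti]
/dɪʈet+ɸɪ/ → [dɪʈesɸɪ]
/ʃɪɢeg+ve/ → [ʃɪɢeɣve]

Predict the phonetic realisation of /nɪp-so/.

The data show regressive manner assimilation: /ɢ/ → [ʁ] before /ʃ/; /t/ → [s] before /ɸ/; /g/ → [ɣ] before /v/. In each pair only manner changes, matching the following consonant, while place and voice stay constant.
No alternation appears in [ɣidti]: there the adjacent consonants already agree in manner (/d/ and /t/ are both stops), so this form is consistent with the same rule.
/p/ is a voiceless bilabial stop. The following trigger /s/ is a fricative, so /p/ must become a fricative as well.
A voiceless bilabial fricative is [ɸ], so the surface segment is [ɸ].

[nɪɸso]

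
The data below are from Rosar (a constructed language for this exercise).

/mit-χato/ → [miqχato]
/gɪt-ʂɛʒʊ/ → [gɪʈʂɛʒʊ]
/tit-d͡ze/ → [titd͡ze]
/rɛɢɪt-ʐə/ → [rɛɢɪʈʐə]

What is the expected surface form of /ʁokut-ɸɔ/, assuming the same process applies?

The data show regressive place assimilation: /t/ → [q] before /χ/; /t/ → [ʈ] before /ʂ/; /t/ → [ʈ] before /ʐ/. In each pair only place changes, matching the following consonant, while manner and voice stay constant.
No alternation appears in [titd͡ze]: there the adjacent consonants already agree in place (/t/ and /d͡z/ are both alveolar), so this form is consistent with the same rule.
/t/ is a voiceless alveolar stop. The following trigger /ɸ/ is bilabial, so /t/ must become bilabial as well.
A voiceless bilabial stop is [p], so the surface segment is [p].

[ʁokupɸɔ]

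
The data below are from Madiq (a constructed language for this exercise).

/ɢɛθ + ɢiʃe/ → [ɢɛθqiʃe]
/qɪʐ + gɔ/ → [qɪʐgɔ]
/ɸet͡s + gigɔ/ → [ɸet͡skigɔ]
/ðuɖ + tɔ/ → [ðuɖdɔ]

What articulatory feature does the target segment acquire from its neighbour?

voicing

The segment that alternates is /ɢ/, which surfaces as [q] when adjacent to /θ/.
/ɢ/ is voiced while /θ/ is voiceless; the output [q] is voiceless, matching the trigger — so the feature that spreads is voicing.
Checking the remaining alternations: /g/ → [k] after /t͡s/ (voiced → voiceless, matching voiceless); /t/ → [d] after /ɖ/ (voiceless → voiced, matching voiced) — only voicing changes, and always toward the preceding segment.
No alternation appears in [qɪʐgɔ]: there the adjacent consonants already agree in voicing (/g/ and /ʐ/ are both voiced), so this form is consistent with the same rule.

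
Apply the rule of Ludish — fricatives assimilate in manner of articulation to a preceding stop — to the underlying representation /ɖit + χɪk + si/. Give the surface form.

The rule targets /χ/ (voiceless uvular fricative), which sits after the trigger /t/ (stop).
Changing only its manner to stop gives [q] — the voiceless uvular stop.
The same rule applies at the second boundary: /s/ → [t] next to /k/.

[ɖitqɪkti]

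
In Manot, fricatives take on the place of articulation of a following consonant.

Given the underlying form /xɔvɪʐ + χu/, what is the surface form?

[xɔvɪʁχu]

The rule targets /ʐ/ (voiced retroflex fricative), which sits before the trigger /χ/ (uvular).
A voiced uvular fricative is [ʁ], so the surface segment is [ʁ].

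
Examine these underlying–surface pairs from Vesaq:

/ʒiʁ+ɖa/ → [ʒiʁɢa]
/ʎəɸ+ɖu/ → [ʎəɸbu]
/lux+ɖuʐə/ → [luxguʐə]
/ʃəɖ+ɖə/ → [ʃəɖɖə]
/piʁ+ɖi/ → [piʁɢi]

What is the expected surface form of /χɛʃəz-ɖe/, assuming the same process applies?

The data show progressive place assimilation: /ɖ/ → [ɢ] after /ʁ/; /ɖ/ → [b] after /ɸ/; /ɖ/ → [g] after /x/. In each pair only place changes, matching the preceding consonant, while manner and voice stay constant.
Nothing changes in [ʃəɖɖə]: there the adjacent consonants already agree in place (/ɖ/ and /ɖ/ are both retroflex), so this form is consistent with the same rule.
The rule targets /ɖ/ (voiced retroflex stop), which sits after the trigger /z/ (alveolar).
The voiced alveolar stop is [d], so /ɖ/ → [d].

[χɛʃəzde]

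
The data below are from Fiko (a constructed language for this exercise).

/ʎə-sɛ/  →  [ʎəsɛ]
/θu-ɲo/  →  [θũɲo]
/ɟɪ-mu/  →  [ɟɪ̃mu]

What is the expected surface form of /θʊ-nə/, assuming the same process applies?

[θʊ̃nə]

The data show regressive nasality assimilation (vowel nasalisation): /u/ → [ũ] before /ɲ/; /ɪ/ → [ɪ̃] before /m/ — a vowel is nasalised by an immediately following nasal consonant.
No change occurs in [ʎəsɛ] because the vowel at the boundary is adjacent to an oral consonant, not a nasal (/ə/ next to /s/).
/ʊ/ sits next to the nasal /n/ and is therefore nasalised to [ʊ̃].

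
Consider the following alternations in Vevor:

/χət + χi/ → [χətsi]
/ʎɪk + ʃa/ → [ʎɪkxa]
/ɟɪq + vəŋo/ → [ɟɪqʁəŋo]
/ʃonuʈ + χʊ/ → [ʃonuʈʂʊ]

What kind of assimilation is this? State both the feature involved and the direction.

progressive place assimilation

Underlying /χ/ is realised as [s] next to /t/; /t/ itself does not change.
/χ/ is uvular while /t/ is alveolar; the output [s] is alveolar, matching the trigger — so the feature that spreads is place.
Manner and voice are unchanged, so the assimilation is partial, not total.
The same holds elsewhere in the data: /ʃ/ → [x] after /k/ (postalveolar → velar, matching velar); /v/ → [ʁ] after /q/ (labiodental → uvular, matching uvular); /χ/ → [ʂ] after /ʈ/ (uvular → retroflex, matching retroflex) — only place changes, and always toward the preceding segment.
Since the segment that changes follows the conditioning segment, the assimilation is progressive.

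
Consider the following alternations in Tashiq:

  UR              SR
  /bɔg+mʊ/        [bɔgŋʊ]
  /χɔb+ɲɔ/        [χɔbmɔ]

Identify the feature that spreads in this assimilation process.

place

Underlying /m/ is realised as [ŋ] next to /g/; /g/ itself does not change.
The change bilabial → velar matches the place of the preceding /g/, identifying this as place assimilation.
The other alternating form patterns the same way: /ɲ/ → [m] after /b/ (palatal → bilabial, matching bilabial) — only place changes, and always toward the preceding segment.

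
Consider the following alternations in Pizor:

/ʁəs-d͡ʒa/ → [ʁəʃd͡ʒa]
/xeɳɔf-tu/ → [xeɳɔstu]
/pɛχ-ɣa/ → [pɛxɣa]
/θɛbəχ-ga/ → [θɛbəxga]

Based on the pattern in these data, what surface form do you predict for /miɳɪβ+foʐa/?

The data show regressive place assimilation: /s/ → [ʃ] before /d͡ʒ/; /f/ → [s] before /t/; /χ/ → [x] before /ɣ/; /χ/ → [x] before /g/. In each pair only place changes, matching the following consonant, while manner and voice stay constant.
/β/ is a voiced bilabial fricative. The following trigger /f/ is labiodental, so /β/ must become labiodental as well.
Changing only its place to labiodental gives [v] — the voiced labiodental fricative.

[miɳɪvfoʐa]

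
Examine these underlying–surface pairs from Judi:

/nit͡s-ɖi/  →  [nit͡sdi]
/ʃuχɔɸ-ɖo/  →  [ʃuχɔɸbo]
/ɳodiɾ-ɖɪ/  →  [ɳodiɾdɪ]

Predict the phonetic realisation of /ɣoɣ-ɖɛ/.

[ɣoɣgɛ]

The data show progressive place assimilation: /ɖ/ → [d] after /t͡s/; /ɖ/ → [b] after /ɸ/; /ɖ/ → [d] after /ɾ/. In each pair only place changes, matching the preceding consonant, while manner and voice stay constant.
/ɖ/ is a voiced retroflex stop. The preceding trigger /ɣ/ is velar, so /ɖ/ must become velar as well.
Changing only its place to velar gives [g] — the voiced velar stop.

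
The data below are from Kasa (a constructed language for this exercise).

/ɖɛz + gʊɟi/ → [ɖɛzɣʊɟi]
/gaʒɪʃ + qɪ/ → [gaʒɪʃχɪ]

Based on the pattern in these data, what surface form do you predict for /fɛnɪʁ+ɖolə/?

The data show progressive manner assimilation: /g/ → [ɣ] after /z/; /q/ → [χ] after /ʃ/. In each pair only manner changes, matching the preceding consonant, while place and voice stay constant.
The rule targets /ɖ/ (voiced retroflex stop), which sits after the trigger /ʁ/ (fricative).
A voiced retroflex fricative is [ʐ], so the surface segment is [ʐ].

[fɛnɪʁʐolə]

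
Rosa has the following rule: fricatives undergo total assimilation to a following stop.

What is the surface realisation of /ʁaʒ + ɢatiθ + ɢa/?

[ʁaɢɢatiɢɢa]

/ʒ/ is the segment targeted by the rule; it sits immediately before /ɢ/, so it assimilates completely and surfaces as [ɢ].
At the second juncture, /θ/ likewise becomes [ɢ] adjacent to /ɢ/.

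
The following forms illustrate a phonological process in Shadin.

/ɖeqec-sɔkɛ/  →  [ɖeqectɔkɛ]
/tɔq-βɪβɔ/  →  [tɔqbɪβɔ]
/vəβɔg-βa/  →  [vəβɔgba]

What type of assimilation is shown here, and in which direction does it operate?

progressive manner assimilation

Comparing underlying and surface forms, /s/ → [t] is the alternation; the neighbouring /c/ is constant.
The change fricative → stop matches the manner of the preceding /c/, identifying this as manner assimilation.
Place and voice are unchanged, so the assimilation is partial, not total.
Checking the remaining alternations: /β/ → [b] after /q/ (fricative → stop, matching a stop); /β/ → [b] after /g/ (fricative → stop, matching a stop) — only manner changes, and always toward the preceding segment.
Since the segment that changes follows the conditioning segment, the assimilation is progressive.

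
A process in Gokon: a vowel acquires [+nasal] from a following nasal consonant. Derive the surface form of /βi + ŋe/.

[βĩŋe]

/i/ sits next to the nasal /ŋ/ and is therefore nasalised to [ĩ].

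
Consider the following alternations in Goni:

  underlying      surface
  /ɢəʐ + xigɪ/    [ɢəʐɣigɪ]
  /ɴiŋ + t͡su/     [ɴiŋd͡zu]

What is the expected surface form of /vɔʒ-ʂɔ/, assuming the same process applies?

[vɔʒʐɔ]

The data show progressive voicing assimilation: /x/ → [ɣ] after /ʐ/; /t͡s/ → [d͡z] after /ŋ/. In each pair only voicing changes, matching the preceding consonant, while place and manner stay constant.
The rule targets /ʂ/ (voiceless retroflex fricative), which sits after the trigger /ʒ/ (voiced).
A voiced retroflex fricative is [ʐ], so the surface segment is [ʐ].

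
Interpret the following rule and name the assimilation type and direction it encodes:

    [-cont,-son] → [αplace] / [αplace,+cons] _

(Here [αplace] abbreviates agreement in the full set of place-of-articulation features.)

The shared variable α links the value of the place features (abbreviated [place]) on the target to the same value on the neighbouring segment, so place is the feature that assimilates.
Since the environment is written before the underscore, the trigger precedes the target; the direction is progressive.

progressive place assimilation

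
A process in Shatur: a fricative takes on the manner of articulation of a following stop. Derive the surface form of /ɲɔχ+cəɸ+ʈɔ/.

/χ/ is a voiceless uvular fricative. The following trigger /c/ is a stop, so /χ/ must become a stop as well.
The voiceless uvular stop is [q], so /χ/ → [q].
At the second juncture, /ɸ/ likewise becomes [p] adjacent to /ʈ/.

[ɲɔqcəpʈɔ]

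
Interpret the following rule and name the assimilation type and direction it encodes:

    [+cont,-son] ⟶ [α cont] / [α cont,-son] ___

The rule copies [cont] (continuancy) from the environment onto the target fricatives; since [±cont] encodes the stop/fricative manner contrast, the assimilating dimension is manner.
Since the environment is written before the underscore, the trigger precedes the target; the direction is progressive.

progressive manner assimilation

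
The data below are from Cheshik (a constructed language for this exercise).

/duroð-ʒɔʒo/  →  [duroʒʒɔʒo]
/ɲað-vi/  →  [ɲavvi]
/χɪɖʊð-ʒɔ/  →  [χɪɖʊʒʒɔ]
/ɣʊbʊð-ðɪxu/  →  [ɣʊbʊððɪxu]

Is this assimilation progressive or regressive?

Comparing underlying and surface forms, /ð/ → [ʒ] is the alternation; the neighbouring /ʒ/ is constant.
The output [ʒ] is identical to the trigger /ʒ/ — every feature (place, manner, voicing) has been copied — so this is total assimilation.
The remaining alternation confirms this: /ð/ → [v] before /v/ — in each case the output is a copy of the following consonant.
In [ɣʊbʊððɪxu] the two consonants at the boundary are already identical (/ð/ + /ð/), so the rule applies vacuously and nothing changes.
Since the segment that changes precedes the conditioning segment, the assimilation is regressive.

regressive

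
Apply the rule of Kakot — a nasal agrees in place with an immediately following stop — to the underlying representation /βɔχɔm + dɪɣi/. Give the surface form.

[βɔχɔndɪɣi]

/m/ is a voiced bilabial nasal. The following trigger /d/ is alveolar, so /m/ must become alveolar as well.
The voiced alveolar nasal is [n], so /m/ → [n].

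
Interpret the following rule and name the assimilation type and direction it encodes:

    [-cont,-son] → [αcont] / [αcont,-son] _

The rule copies [cont] (continuancy) from the environment onto the target stops; since [±cont] encodes the stop/fricative manner contrast, the assimilating dimension is manner.
Since the environment is written before the underscore, the trigger precedes the target; the direction is progressive.

progressive manner assimilation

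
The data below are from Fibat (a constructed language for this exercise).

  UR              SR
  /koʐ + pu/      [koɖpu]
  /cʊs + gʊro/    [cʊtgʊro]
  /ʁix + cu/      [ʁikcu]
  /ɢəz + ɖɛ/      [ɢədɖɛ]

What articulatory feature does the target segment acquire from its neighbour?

manner

Underlying /ʐ/ is realised as [ɖ] next to /p/; /p/ itself does not change.
The change fricative → stop matches the manner of the following /p/, identifying this as manner assimilation.
The same holds elsewhere in the data: /s/ → [t] before /g/ (fricative → stop, matching a stop); /x/ → [k] before /c/ (fricative → stop, matching a stop); /z/ → [d] before /ɖ/ (fricative → stop, matching a stop) — only manner changes, and always toward the following segment.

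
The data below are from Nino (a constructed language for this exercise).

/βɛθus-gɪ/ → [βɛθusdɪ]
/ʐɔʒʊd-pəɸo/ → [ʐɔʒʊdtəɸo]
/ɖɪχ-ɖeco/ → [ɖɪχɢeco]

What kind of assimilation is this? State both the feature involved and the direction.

progressive place assimilation

The segment that alternates is /g/, which surfaces as [d] when adjacent to /s/.
The change velar → alveolar matches the place of the preceding /s/, identifying this as place assimilation.
Manner and voice are unchanged, so the assimilation is partial, not total.
The other alternating forms pattern the same way: /p/ → [t] after /d/ (bilabial → alveolar, matching alveolar); /ɖ/ → [ɢ] after /χ/ (retroflex → uvular, matching uvular) — only place changes, and always toward the preceding segment.
Since the segment that changes follows the conditioning segment, the assimilation is progressive.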